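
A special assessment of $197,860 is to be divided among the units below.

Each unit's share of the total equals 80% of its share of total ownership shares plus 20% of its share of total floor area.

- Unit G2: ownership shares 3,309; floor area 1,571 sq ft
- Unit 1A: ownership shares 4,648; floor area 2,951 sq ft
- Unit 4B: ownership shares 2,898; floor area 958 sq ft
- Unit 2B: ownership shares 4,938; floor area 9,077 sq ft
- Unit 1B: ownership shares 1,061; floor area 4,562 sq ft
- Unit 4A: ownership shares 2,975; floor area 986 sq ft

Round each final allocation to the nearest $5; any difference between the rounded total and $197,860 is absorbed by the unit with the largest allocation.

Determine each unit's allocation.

Ownership shares total 19,829; floor area total 20,105.
Composite weights (80% ownership shares + 20% floor area): Unit G2 0.1491; Unit 1A 0.2169; Unit 4B 0.1264; Unit 2B 0.2895; Unit 1B 0.0882; Unit 4A 0.1298.
Pro-rata amounts: Unit G2 29,506.74; Unit 1A 42,911.72; Unit 4B 25,019.32; Unit 2B 57,284.29; Unit 1B 17,448.83; Unit 4A 25,689.10.
At nearest $5: Unit G2 $29,505; Unit 1A $42,910; Unit 4B $25,020; Unit 2B $57,285; Unit 1B $17,450; Unit 4A $25,690. Sum = $197,860.
Rounded total matches; no reconciliation needed.

Unit G2: $29,505; Unit 1A: $42,910; Unit 4B: $25,020; Unit 2B: $57,285; Unit 1B: $17,450; Unit 4A: $25,690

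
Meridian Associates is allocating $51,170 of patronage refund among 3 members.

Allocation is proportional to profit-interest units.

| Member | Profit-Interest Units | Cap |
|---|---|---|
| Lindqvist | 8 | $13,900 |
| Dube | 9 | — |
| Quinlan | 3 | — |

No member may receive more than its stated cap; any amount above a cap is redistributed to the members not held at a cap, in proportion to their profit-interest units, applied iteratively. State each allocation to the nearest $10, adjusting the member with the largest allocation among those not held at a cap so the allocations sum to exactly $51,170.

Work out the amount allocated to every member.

Total profit-interest units = 20.
Unconstrained shares: Lindqvist 20,468.00; Dube 23,026.50; Quinlan 7,675.50.
Capped: Lindqvist ($13,900); remaining pool $37,270 reallocated over remaining profit-interest units 12.
Redistributed shares: Dube 27,952.50 → $27,950; Quinlan 9,317.50 → $9,320.

Lindqvist: $13,900 | Dube: $27,950 | Quinlan: $9,320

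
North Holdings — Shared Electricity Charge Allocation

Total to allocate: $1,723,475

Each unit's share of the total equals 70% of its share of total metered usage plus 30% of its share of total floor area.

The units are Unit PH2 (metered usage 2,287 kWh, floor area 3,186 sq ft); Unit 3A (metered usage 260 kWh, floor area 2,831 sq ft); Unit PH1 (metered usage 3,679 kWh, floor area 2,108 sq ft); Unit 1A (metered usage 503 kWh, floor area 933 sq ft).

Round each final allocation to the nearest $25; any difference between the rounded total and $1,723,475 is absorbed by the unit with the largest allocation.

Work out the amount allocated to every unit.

Unit PH2: $591,900 | Unit 3A: $208,200 | Unit PH1: $779,925 | Unit 1A: $143,450

Totals — metered usage 6,729, floor area 9,058.
Composite weights (70% metered usage + 30% floor area): Unit PH2 0.3434; Unit 3A 0.1208; Unit PH1 0.4525; Unit 1A 0.0832.
Unrounded shares: Unit PH2 591,893.91; Unit 3A 208,212.20; Unit PH1 779,929.89; Unit 1A 143,438.99.
Rounded to nearest $25: Unit PH2 $591,900; Unit 3A $208,200; Unit PH1 $779,925; Unit 1A $143,450. Sum = $1,723,475.
No rounding difference to absorb.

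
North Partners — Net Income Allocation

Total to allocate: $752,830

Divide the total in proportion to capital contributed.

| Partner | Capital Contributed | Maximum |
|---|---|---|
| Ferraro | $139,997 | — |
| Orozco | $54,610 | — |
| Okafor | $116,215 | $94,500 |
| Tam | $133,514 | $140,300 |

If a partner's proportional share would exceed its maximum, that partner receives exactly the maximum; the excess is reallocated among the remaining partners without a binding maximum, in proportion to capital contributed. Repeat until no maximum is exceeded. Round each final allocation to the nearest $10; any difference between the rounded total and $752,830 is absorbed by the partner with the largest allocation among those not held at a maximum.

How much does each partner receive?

Sum of capital contributed: 444,336.
Pro-rata shares before constraints: Ferraro 237,194.24; Orozco 92,524.68; Okafor 196,900.86; Tam 226,210.22.
Cap binds for Okafor ($94,500), Tam ($140,300); residual $518,030 reallocated over remaining capital contributed 194,607.
Redistributed shares: Ferraro 372,662.06 → $372,660; Orozco 145,367.94 → $145,370.

Ferraro: $372,660 · Orozco: $145,370 · Okafor: $94,500 · Tam: $140,300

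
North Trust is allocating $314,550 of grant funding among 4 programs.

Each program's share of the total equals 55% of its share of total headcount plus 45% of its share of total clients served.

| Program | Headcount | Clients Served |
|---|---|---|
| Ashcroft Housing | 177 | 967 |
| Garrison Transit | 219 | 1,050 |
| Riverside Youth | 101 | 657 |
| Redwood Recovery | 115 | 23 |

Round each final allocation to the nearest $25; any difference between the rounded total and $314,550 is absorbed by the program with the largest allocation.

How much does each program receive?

Totals — headcount 612, clients served 2,697.
Composite weights (55% headcount + 45% clients served): Ashcroft Housing 0.3204; Garrison Transit 0.3720; Riverside Youth 0.2004; Redwood Recovery 0.1072.
Unrounded shares: Ashcroft Housing 100,786.40; Garrison Transit 117,015.24; Riverside Youth 63,032.60; Redwood Recovery 33,715.76.
Rounded to nearest $25: Ashcroft Housing $100,775; Garrison Transit $117,025; Riverside Youth $63,025; Redwood Recovery $33,725. Sum = $314,550.
No rounding difference to absorb.

Ashcroft Housing: $100,775; Garrison Transit: $117,025; Riverside Youth: $63,025; Redwood Recovery: $33,725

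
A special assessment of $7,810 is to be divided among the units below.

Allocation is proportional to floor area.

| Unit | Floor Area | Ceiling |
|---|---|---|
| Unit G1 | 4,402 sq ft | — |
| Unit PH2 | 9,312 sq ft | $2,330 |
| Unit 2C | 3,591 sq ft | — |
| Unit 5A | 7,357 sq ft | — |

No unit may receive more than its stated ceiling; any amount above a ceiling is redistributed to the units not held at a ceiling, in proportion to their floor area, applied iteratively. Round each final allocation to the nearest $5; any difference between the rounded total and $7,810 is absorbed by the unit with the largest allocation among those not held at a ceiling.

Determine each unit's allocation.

Sum of floor area: 24,662.
Unconstrained shares: Unit G1 1,394.03; Unit PH2 2,948.94; Unit 2C 1,137.20; Unit 5A 2,329.83.
Capped: Unit PH2 ($2,330); residual $5,480 reallocated over remaining floor area 15,350.
Redistributed shares: Unit G1 1,571.53 → $1,570; Unit 2C 1,282.00 → $1,280; Unit 5A 2,626.47 → $2,625.
Rounding difference +$5 applied to Unit 5A → $2,630.

Unit G1: $1,570; Unit PH2: $2,330; Unit 2C: $1,280; Unit 5A: $2,630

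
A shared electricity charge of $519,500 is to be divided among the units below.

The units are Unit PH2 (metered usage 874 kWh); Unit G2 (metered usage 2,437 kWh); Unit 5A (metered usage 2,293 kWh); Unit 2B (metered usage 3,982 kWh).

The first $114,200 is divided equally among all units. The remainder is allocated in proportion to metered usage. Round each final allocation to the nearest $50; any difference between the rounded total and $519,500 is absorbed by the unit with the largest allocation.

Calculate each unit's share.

Equal tier: $114,200 ÷ 4 = $28,550 apiece.
Remainder $405,300 by metered usage (total 9,586): Unit PH2 36,953.08 → $36,950; Unit G2 103,037.36 → $103,050; Unit 5A 96,948.98 → $96,950; Unit 2B 168,360.59 → $168,350.
Totals: Unit PH2 $28,550 + $36,950 = $65,500; Unit G2 $28,550 + $103,050 = $131,600; Unit 5A $28,550 + $96,950 = $125,500; Unit 2B $28,550 + $168,350 = $196,900.

Unit PH2: $65,500; Unit G2: $131,600; Unit 5A: $125,500; Unit 2B: $196,900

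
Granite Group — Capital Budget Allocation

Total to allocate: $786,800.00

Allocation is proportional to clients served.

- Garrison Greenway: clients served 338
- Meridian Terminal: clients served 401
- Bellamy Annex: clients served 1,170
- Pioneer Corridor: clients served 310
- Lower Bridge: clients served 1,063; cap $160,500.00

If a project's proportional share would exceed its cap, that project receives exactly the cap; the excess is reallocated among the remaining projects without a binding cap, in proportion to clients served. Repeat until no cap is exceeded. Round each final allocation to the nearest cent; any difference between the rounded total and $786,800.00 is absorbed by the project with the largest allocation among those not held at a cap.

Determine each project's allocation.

Garrison Greenway: $95,398.56; Meridian Terminal: $113,179.95; Bellamy Annex: $330,225.77; Pioneer Corridor: $87,495.72; Lower Bridge: $160,500.00

Sum of clients served: 3,282.
Unconstrained shares: Garrison Greenway 81,029.3723; Meridian Terminal 96,132.4802; Bellamy Annex 280,486.2888; Pioneer Corridor 74,316.8800; Lower Bridge 254,834.9787.
Held at cap: Lower Bridge ($160,500.00); residual $626,300.00 reallocated over remaining clients served 2,219.
Redistributed shares: Garrison Greenway 95,398.5579 → $95,398.56; Meridian Terminal 113,179.9459 → $113,179.95; Bellamy Annex 330,225.7774 → $330,225.78; Pioneer Corridor 87,495.7188 → $87,495.72.
Rounding difference −$0.01 applied to Bellamy Annex → $330,225.77.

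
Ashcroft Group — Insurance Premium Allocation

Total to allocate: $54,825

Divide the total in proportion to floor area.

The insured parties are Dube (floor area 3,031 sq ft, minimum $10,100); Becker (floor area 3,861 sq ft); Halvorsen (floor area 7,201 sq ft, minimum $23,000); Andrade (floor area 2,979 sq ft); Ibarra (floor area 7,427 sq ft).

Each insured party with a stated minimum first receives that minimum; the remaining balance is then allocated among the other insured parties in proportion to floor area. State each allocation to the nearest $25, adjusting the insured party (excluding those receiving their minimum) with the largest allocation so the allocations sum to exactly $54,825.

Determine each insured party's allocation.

Fund the minimums — Dube $10,100; Halvorsen $23,000. Remaining pool $21,725.
Remaining pool split over remaining floor area 14,267: Becker 5,879.32 → $5,875; Andrade 4,536.26 → $4,525; Ibarra 11,309.43 → $11,300.
Rounding difference +$25 applied to Ibarra → $11,325.

Dube: $10,100 · Becker: $5,875 · Halvorsen: $23,000 · Andrade: $4,525 · Ibarra: $11,325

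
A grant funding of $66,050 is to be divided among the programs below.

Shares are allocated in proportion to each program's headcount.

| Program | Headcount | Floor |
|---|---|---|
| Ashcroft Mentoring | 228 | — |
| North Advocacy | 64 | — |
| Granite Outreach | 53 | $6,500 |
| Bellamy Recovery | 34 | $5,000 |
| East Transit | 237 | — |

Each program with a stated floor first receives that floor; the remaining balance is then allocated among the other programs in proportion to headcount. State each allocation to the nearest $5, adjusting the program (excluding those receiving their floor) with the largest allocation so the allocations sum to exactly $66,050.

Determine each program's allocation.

Fund the minimums — Granite Outreach $6,500; Bellamy Recovery $5,000. Balance $54,550.
Balance split over remaining headcount 529: Ashcroft Mentoring 23,511.15 → $23,510; North Advocacy 6,599.62 → $6,600; East Transit 24,439.22 → $24,440.

Ashcroft Mentoring: $23,510 · North Advocacy: $6,600 · Granite Outreach: $6,500 · Bellamy Recovery: $5,000 · East Transit: $24,440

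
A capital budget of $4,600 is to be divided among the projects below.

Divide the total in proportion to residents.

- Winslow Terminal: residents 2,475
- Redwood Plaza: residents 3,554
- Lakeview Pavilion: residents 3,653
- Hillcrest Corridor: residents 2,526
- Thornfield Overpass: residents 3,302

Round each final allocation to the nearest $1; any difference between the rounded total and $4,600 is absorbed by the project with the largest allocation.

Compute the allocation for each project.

Winslow Terminal: $734 | Redwood Plaza: $1,054 | Lakeview Pavilion: $1,084 | Hillcrest Corridor: $749 | Thornfield Overpass: $979

Residents total: 15,510.
Unrounded shares: Winslow Terminal 2,475/15,510 × $4,600 = 734.04; Redwood Plaza 3,554/15,510 × $4,600 = 1,054.06; Lakeview Pavilion 3,653/15,510 × $4,600 = 1,083.42; Hillcrest Corridor 2,526/15,510 × $4,600 = 749.17; Thornfield Overpass 3,302/15,510 × $4,600 = 979.32.
Rounded to nearest $1: Winslow Terminal $734; Redwood Plaza $1,054; Lakeview Pavilion $1,083; Hillcrest Corridor $749; Thornfield Overpass $979. Sum = $4,599.
Difference $4,600 − $4,599 = +$1 applied to largest allocation (Lakeview Pavilion): Lakeview Pavilion becomes $1,084.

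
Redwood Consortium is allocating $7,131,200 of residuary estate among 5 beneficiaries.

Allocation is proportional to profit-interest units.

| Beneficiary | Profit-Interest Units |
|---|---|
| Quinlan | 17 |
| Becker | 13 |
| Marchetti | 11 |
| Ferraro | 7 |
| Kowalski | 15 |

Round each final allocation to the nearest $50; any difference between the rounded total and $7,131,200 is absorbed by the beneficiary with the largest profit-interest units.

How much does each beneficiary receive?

Quinlan: $1,924,300 · Becker: $1,471,500 · Marchetti: $1,245,150 · Ferraro: $792,350 · Kowalski: $1,697,900

Sum of profit-interest units: 17 + 13 + 11 + 7 + 15 = 63.
Raw shares: Quinlan 1,924,292.06; Becker 1,471,517.46; Marchetti 1,245,130.16; Ferraro 792,355.56; Kowalski 1,697,904.76.
At nearest $50: Quinlan $1,924,300; Becker $1,471,500; Marchetti $1,245,150; Ferraro $792,350; Kowalski $1,697,900. Sum = $7,131,200.
Sum already equals the total — no adjustment.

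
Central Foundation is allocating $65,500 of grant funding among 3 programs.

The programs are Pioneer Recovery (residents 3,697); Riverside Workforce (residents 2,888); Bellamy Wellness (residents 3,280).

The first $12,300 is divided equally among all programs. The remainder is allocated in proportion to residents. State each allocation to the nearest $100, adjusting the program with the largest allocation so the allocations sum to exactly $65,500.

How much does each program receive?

Equal tier: $12,300 ÷ 3 = $4,100 apiece.
Remainder $53,200 by residents (total 9,865): Pioneer Recovery 19,937.19 → $19,900; Riverside Workforce 15,574.41 → $15,600; Bellamy Wellness 17,688.39 → $17,700.
Totals: Pioneer Recovery $4,100 + $19,900 = $24,000; Riverside Workforce $4,100 + $15,600 = $19,700; Bellamy Wellness $4,100 + $17,700 = $21,800.

Pioneer Recovery: $24,000 | Riverside Workforce: $19,700 | Bellamy Wellness: $21,800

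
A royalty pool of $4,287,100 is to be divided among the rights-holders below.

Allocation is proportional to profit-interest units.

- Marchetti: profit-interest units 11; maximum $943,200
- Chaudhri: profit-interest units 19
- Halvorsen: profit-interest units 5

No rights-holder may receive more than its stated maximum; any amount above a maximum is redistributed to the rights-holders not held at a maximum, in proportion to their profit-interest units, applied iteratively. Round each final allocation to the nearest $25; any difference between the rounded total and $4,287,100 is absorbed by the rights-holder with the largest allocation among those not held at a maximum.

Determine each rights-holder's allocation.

Total profit-interest units = 35.
Pro-rata shares before constraints: Marchetti 1,347,374.29; Chaudhri 2,327,282.86; Halvorsen 612,442.86.
Cap binds for Marchetti ($943,200); remaining pool $3,343,900 reallocated over remaining profit-interest units 24.
Shares after redistribution: Chaudhri 2,647,254.17 → $2,647,250; Halvorsen 696,645.83 → $696,650.

Marchetti: $943,200 | Chaudhri: $2,647,250 | Halvorsen: $696,650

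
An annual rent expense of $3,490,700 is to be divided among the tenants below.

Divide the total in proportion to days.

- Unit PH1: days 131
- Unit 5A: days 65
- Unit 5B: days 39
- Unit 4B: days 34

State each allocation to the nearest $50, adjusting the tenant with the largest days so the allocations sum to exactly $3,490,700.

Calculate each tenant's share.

Total days = 269.
Unrounded shares: Unit PH1 131/269 × $3,490,700 = 1,699,931.97; Unit 5A 65/269 × $3,490,700 = 843,477.70; Unit 5B 39/269 × $3,490,700 = 506,086.62; Unit 4B 34/269 × $3,490,700 = 441,203.72.
Rounded to nearest $50: Unit PH1 $1,699,950; Unit 5A $843,500; Unit 5B $506,100; Unit 4B $441,200. Sum = $3,490,750.
Difference $3,490,700 − $3,490,750 = −$50 applied to largest days (Unit PH1): Unit PH1 becomes $1,699,900.

Unit PH1: $1,699,900 | Unit 5A: $843,500 | Unit 5B: $506,100 | Unit 4B: $441,200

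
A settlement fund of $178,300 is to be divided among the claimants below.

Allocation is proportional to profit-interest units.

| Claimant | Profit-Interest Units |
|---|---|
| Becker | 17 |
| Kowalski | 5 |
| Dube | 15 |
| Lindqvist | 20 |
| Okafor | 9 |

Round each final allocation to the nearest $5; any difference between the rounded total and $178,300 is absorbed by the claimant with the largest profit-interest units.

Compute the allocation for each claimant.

Sum of profit-interest units: 66.
Pro-rata amounts: Becker 17/66 × $178,300 = 45,925.76; Kowalski 5/66 × $178,300 = 13,507.58; Dube 15/66 × $178,300 = 40,522.73; Lindqvist 20/66 × $178,300 = 54,030.30; Okafor 9/66 × $178,300 = 24,313.64.
Rounded to nearest $5: Becker $45,925; Kowalski $13,510; Dube $40,525; Lindqvist $54,030; Okafor $24,315. Sum = $178,305.
Difference $178,300 − $178,305 = −$5 applied to largest profit-interest units (Lindqvist): Lindqvist becomes $54,025.

Becker: $45,925 · Kowalski: $13,510 · Dube: $40,525 · Lindqvist: $54,025 · Okafor: $24,315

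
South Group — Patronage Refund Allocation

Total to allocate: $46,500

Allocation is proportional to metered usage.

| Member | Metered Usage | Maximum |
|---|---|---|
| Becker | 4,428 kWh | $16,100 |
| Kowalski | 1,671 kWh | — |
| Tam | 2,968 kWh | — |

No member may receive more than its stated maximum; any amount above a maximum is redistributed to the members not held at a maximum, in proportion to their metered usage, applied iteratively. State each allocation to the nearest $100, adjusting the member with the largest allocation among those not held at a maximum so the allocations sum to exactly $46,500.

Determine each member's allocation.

Becker: $16,100; Kowalski: $11,000; Tam: $19,400

Combined metered usage = 9,067.
Unconstrained shares: Becker 22,708.94; Kowalski 8,569.70; Tam 15,221.35.
Capped: Becker ($16,100); residual $30,400 reallocated over remaining metered usage 4,639.
Redistributed shares: Kowalski 10,950.29 → $11,000; Tam 19,449.71 → $19,400.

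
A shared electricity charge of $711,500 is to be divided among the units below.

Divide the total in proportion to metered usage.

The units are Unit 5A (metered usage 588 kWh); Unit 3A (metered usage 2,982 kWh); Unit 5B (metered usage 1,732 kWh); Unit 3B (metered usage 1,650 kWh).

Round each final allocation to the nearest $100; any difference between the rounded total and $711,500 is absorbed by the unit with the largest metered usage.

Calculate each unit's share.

Unit 5A: $60,200; Unit 3A: $305,100; Unit 5B: $177,300; Unit 3B: $168,900

Combined metered usage = 588 + 2,982 + 1,732 + 1,650 = 6,952.
Raw shares: Unit 5A 60,178.65; Unit 3A 305,191.74; Unit 5B 177,260.93; Unit 3B 168,868.67.
At nearest $100: Unit 5A $60,200; Unit 3A $305,200; Unit 5B $177,300; Unit 3B $168,900. Sum = $711,600.
Difference $711,500 − $711,600 = −$100 applied to largest metered usage (Unit 3A): Unit 3A becomes $305,100.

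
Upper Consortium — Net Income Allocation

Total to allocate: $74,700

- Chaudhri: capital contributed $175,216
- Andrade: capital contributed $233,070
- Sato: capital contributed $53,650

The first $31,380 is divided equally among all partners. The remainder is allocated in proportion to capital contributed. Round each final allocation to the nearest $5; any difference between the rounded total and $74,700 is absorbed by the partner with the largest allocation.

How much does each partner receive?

Chaudhri: $26,890; Andrade: $32,320; Sato: $15,490

First tranche $31,380 split equally: $10,460 each.
Remainder $43,320 by capital contributed (total 461,936): Chaudhri 16,431.62 → $16,430; Andrade 21,857.12 → $21,855; Sato 5,031.26 → $5,030.
Rounding difference +$5 on remainder applied to Andrade.
Totals: Chaudhri $10,460 + $16,430 = $26,890; Andrade $10,460 + $21,860 = $32,320; Sato $10,460 + $5,030 = $15,490.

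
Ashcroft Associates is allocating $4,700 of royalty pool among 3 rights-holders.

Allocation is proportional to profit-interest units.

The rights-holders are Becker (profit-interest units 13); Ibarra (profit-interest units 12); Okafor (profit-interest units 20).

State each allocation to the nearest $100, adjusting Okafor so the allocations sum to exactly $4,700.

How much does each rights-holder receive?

Becker: $1,400 | Ibarra: $1,300 | Okafor: $2,000

Combined profit-interest units = 45.
Unrounded shares: Becker 13/45 × $4,700 = 1,357.78; Ibarra 12/45 × $4,700 = 1,253.33; Okafor 20/45 × $4,700 = 2,088.89.
After rounding ($100): Becker $1,400; Ibarra $1,300; Okafor $2,100. Sum = $4,800.
Difference $4,700 − $4,800 = −$100 applied to Okafor: Okafor becomes $2,000.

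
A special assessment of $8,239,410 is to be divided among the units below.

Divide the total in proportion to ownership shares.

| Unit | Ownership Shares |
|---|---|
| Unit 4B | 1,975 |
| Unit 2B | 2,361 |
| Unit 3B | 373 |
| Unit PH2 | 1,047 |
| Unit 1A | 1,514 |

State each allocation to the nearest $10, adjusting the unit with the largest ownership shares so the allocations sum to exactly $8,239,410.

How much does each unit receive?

Sum of ownership shares: 7,270.
Unrounded shares: Unit 4B 1,975/7,270 × $8,239,410 = 2,238,354.16; Unit 2B 2,361/7,270 × $8,239,410 = 2,675,824.90; Unit 3B 373/7,270 × $8,239,410 = 422,737.27; Unit PH2 1,047/7,270 × $8,239,410 = 1,186,611.04; Unit 1A 1,514/7,270 × $8,239,410 = 1,715,882.63.
At nearest $10: Unit 4B $2,238,350; Unit 2B $2,675,820; Unit 3B $422,740; Unit PH2 $1,186,610; Unit 1A $1,715,880. Sum = $8,239,400.
Difference $8,239,410 − $8,239,400 = +$10 applied to largest ownership shares (Unit 2B): Unit 2B becomes $2,675,830.

Unit 4B: $2,238,350; Unit 2B: $2,675,830; Unit 3B: $422,740; Unit PH2: $1,186,610; Unit 1A: $1,715,880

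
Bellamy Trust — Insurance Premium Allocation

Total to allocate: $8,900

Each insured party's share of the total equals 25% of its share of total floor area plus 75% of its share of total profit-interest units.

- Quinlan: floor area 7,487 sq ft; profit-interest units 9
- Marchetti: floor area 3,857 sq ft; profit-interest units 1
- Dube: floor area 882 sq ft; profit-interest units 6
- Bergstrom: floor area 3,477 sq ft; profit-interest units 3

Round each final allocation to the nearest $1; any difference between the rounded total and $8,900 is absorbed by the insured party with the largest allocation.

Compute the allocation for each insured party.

Quinlan: $4,222; Marchetti: $898; Dube: $2,233; Bergstrom: $1,547

Floor area total 15,703; profit-interest units total 19.
Composite weights (25% floor area + 75% profit-interest units): Quinlan 0.4745; Marchetti 0.1009; Dube 0.2509; Bergstrom 0.1738.
Raw shares: Quinlan 4,222.70; Marchetti 897.82; Dube 2,232.87; Bergstrom 1,546.61.
At nearest $1: Quinlan $4,223; Marchetti $898; Dube $2,233; Bergstrom $1,547. Sum = $8,901.
Difference $8,900 − $8,901 = −$1 applied to largest allocation (Quinlan): Quinlan becomes $4,222.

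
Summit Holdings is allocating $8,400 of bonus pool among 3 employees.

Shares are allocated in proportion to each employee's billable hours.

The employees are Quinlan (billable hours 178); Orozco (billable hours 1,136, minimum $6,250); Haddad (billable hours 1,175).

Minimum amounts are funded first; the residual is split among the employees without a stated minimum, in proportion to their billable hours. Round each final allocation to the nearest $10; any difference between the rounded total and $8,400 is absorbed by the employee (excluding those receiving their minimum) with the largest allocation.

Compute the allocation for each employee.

Quinlan: $280; Orozco: $6,250; Haddad: $1,870

Fund the minimums — Orozco $6,250. Residual $2,150.
Residual split over remaining billable hours 1,353: Quinlan 282.85 → $280; Haddad 1,867.15 → $1,870.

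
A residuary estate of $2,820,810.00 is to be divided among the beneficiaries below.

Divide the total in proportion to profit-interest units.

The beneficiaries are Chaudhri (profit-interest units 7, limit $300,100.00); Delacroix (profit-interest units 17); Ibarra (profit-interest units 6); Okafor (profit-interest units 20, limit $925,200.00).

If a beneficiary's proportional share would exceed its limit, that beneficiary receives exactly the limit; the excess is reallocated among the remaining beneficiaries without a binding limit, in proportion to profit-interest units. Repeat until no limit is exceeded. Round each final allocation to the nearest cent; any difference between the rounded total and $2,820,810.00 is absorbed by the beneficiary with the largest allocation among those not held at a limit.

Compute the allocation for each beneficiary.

Chaudhri: $300,100.00 | Delacroix: $1,179,290.00 | Ibarra: $416,220.00 | Okafor: $925,200.00

Total profit-interest units = 50.
Proportional shares (ignoring caps): Chaudhri 394,913.4000; Delacroix 959,075.4000; Ibarra 338,497.2000; Okafor 1,128,324.0000.
Capped: Chaudhri ($300,100.00), Okafor ($925,200.00); residual $1,595,510.00 reallocated over remaining profit-interest units 23.
Shares after redistribution: Delacroix 1,179,290.0000 → $1,179,290.00; Ibarra 416,220.0000 → $416,220.00.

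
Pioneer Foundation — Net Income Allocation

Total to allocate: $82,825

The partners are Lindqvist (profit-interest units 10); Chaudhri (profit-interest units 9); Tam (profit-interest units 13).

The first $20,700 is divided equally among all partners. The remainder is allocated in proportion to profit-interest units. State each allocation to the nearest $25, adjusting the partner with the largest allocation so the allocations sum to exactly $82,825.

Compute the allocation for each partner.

Equal tier: $20,700 ÷ 3 = $6,900 apiece.
Remainder $62,125 by profit-interest units (total 32): Lindqvist 19,414.06 → $19,425; Chaudhri 17,472.66 → $17,475; Tam 25,238.28 → $25,250.
Rounding difference −$25 on remainder applied to Tam.
Totals: Lindqvist $6,900 + $19,425 = $26,325; Chaudhri $6,900 + $17,475 = $24,375; Tam $6,900 + $25,225 = $32,125.

Lindqvist: $26,325 · Chaudhri: $24,375 · Tam: $32,125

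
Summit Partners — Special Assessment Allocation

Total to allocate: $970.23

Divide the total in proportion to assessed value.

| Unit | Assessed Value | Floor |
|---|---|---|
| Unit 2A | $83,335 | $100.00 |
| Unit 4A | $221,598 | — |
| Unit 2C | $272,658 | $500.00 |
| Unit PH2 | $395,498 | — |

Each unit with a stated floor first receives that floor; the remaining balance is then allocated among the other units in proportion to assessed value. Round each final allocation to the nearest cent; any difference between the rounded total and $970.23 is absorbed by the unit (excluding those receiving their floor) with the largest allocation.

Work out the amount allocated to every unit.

Unit 2A: $100.00 | Unit 4A: $132.95 | Unit 2C: $500.00 | Unit PH2: $237.28

Fund the minimums — Unit 2A $100.00; Unit 2C $500.00. Balance $370.23.
Balance split over remaining assessed value 617,096: Unit 4A 132.9489 → $132.95; Unit PH2 237.2811 → $237.28.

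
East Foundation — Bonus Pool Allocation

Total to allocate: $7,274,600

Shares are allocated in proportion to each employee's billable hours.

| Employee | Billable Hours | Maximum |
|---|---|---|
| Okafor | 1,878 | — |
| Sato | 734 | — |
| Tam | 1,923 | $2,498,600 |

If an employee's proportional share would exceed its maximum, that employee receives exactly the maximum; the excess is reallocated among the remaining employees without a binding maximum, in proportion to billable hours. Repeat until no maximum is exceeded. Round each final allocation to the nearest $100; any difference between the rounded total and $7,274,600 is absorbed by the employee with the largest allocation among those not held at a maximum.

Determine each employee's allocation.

Okafor: $3,433,900; Sato: $1,342,100; Tam: $2,498,600

Sum of billable hours: 4,535.
Proportional shares (ignoring caps): Okafor 3,012,502.49; Sato 1,177,410.45; Tam 3,084,687.06.
Capped: Tam ($2,498,600); balance $4,776,000 reallocated over remaining billable hours 2,612.
Remaining shares: Okafor 3,433,892.80 → $3,433,900; Sato 1,342,107.20 → $1,342,100.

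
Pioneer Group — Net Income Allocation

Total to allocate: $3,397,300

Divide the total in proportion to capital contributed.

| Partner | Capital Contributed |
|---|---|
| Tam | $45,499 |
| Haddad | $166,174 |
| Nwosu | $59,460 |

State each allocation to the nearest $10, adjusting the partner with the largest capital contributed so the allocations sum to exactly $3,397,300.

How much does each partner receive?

Tam: $570,100 | Haddad: $2,082,170 | Nwosu: $745,030

Combined capital contributed = 271,133.
Raw shares: Tam 45,499/271,133 × $3,397,300 = 570,103.06; Haddad 166,174/271,133 × $3,397,300 = 2,082,162.37; Nwosu 59,460/271,133 × $3,397,300 = 745,034.57.
At nearest $10: Tam $570,100; Haddad $2,082,160; Nwosu $745,030. Sum = $3,397,290.
Difference $3,397,300 − $3,397,290 = +$10 applied to largest capital contributed (Haddad): Haddad becomes $2,082,170.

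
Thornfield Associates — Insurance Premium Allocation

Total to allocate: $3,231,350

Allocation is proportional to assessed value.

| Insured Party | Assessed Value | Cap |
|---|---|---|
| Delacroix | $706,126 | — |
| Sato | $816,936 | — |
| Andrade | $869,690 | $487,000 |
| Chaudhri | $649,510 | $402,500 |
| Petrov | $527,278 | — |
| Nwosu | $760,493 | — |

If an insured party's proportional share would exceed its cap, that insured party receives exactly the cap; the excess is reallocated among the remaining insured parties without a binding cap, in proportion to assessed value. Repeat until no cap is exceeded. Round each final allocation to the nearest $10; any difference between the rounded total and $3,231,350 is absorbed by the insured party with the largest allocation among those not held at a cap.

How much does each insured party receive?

Delacroix: $588,310 | Sato: $680,630 | Andrade: $487,000 | Chaudhri: $402,500 | Petrov: $439,300 | Nwosu: $633,610

Assessed value total: 4,330,033.
Pro-rata shares before constraints: Delacroix 526,956.78; Sato 609,650.35; Andrade 649,018.79; Chaudhri 484,706.27; Petrov 393,488.86; Nwosu 567,528.94.
Capped: Andrade ($487,000), Chaudhri ($402,500); residual $2,341,850 reallocated over remaining assessed value 2,810,833.
Shares after redistribution: Delacroix 588,310.00 → $588,310; Sato 680,631.53 → $680,630; Petrov 439,302.51 → $439,300; Nwosu 633,605.96 → $633,610.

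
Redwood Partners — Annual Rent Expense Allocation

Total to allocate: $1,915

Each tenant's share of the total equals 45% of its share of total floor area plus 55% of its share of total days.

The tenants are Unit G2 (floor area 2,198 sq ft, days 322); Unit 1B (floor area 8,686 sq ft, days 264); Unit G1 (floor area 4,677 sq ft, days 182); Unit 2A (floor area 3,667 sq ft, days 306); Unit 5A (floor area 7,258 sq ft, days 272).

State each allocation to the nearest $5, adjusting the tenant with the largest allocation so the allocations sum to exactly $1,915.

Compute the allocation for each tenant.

Unit G2: $325 · Unit 1B: $485 · Unit G1: $295 · Unit 2A: $360 · Unit 5A: $450

Totals — floor area 26,486, days 1,346.
Composite weights (45% floor area + 55% days): Unit G2 0.1689; Unit 1B 0.2555; Unit G1 0.1538; Unit 2A 0.1873; Unit 5A 0.2345.
Unrounded shares: Unit G2 323.48; Unit 1B 489.19; Unit G1 294.59; Unit 2A 358.76; Unit 5A 448.99.
After rounding ($5): Unit G2 $325; Unit 1B $490; Unit G1 $295; Unit 2A $360; Unit 5A $450. Sum = $1,920.
Difference $1,915 − $1,920 = −$5 applied to largest allocation (Unit 1B): Unit 1B becomes $485.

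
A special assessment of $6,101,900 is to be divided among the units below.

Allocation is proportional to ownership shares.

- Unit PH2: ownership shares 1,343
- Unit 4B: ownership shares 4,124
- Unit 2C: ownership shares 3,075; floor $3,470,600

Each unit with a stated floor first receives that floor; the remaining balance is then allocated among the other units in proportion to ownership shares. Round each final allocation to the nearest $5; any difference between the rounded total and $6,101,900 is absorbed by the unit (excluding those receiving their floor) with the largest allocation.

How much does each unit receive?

Guaranteed amounts: Unit 2C $3,470,600. Balance $2,631,300.
Balance split over remaining ownership shares 5,467: Unit PH2 646,393.98 → $646,395; Unit 4B 1,984,906.02 → $1,984,905.

Unit PH2: $646,395 | Unit 4B: $1,984,905 | Unit 2C: $3,470,600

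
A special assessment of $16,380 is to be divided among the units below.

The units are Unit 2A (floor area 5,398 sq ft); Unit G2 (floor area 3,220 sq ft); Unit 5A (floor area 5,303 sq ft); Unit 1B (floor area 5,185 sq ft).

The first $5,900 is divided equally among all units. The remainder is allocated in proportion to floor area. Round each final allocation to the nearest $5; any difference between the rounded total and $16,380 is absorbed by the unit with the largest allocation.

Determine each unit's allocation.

Unit 2A: $4,435 · Unit G2: $3,240 · Unit 5A: $4,385 · Unit 1B: $4,320

$5,900 shared equally gives $1,475 per unit.
Remainder $10,480 by floor area (total 19,106): Unit 2A 2,960.90 → $2,960; Unit G2 1,766.23 → $1,765; Unit 5A 2,908.80 → $2,910; Unit 1B 2,844.07 → $2,845.
Totals: Unit 2A $1,475 + $2,960 = $4,435; Unit G2 $1,475 + $1,765 = $3,240; Unit 5A $1,475 + $2,910 = $4,385; Unit 1B $1,475 + $2,845 = $4,320.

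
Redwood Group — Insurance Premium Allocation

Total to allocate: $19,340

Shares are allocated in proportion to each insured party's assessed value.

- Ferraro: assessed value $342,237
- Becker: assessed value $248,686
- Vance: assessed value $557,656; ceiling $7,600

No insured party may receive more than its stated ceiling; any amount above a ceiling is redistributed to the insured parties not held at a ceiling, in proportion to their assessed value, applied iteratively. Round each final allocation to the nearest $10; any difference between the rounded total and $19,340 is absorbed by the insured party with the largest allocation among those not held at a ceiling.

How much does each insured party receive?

Sum of assessed value: 1,148,579.
Unconstrained shares: Ferraro 5,762.65; Becker 4,187.42; Vance 9,389.92.
Capped: Vance ($7,600); balance $11,740 reallocated over remaining assessed value 590,923.
Remaining shares: Ferraro 6,799.30 → $6,800; Becker 4,940.70 → $4,940.

Ferraro: $6,800; Becker: $4,940; Vance: $7,600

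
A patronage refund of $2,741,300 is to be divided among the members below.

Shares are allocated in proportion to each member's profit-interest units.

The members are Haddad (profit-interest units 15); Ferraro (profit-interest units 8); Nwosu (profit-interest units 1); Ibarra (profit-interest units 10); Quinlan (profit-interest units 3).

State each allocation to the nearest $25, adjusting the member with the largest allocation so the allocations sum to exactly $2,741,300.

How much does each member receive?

Haddad: $1,111,300; Ferraro: $592,725; Nwosu: $74,100; Ibarra: $740,900; Quinlan: $222,275

Sum of profit-interest units: 37.
Raw shares: Haddad 15/37 × $2,741,300 = 1,111,337.84; Ferraro 8/37 × $2,741,300 = 592,713.51; Nwosu 1/37 × $2,741,300 = 74,089.19; Ibarra 10/37 × $2,741,300 = 740,891.89; Quinlan 3/37 × $2,741,300 = 222,267.57.
At nearest $25: Haddad $1,111,350; Ferraro $592,725; Nwosu $74,100; Ibarra $740,900; Quinlan $222,275. Sum = $2,741,350.
Difference $2,741,300 − $2,741,350 = −$50 applied to largest allocation (Haddad): Haddad becomes $1,111,300.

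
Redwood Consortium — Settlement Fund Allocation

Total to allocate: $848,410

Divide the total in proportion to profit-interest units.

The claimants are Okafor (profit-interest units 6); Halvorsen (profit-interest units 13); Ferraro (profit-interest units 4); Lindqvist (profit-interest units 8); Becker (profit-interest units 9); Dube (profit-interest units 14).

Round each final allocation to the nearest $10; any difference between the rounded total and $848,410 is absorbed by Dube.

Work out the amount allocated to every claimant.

Sum of profit-interest units: 54.
Proportional shares: Okafor 6/54 × $848,410 = 94,267.78; Halvorsen 13/54 × $848,410 = 204,246.85; Ferraro 4/54 × $848,410 = 62,845.19; Lindqvist 8/54 × $848,410 = 125,690.37; Becker 9/54 × $848,410 = 141,401.67; Dube 14/54 × $848,410 = 219,958.15.
Rounded to nearest $10: Okafor $94,270; Halvorsen $204,250; Ferraro $62,850; Lindqvist $125,690; Becker $141,400; Dube $219,960. Sum = $848,420.
Difference $848,410 − $848,420 = −$10 applied to Dube: Dube becomes $219,950.

Okafor: $94,270 | Halvorsen: $204,250 | Ferraro: $62,850 | Lindqvist: $125,690 | Becker: $141,400 | Dube: $219,950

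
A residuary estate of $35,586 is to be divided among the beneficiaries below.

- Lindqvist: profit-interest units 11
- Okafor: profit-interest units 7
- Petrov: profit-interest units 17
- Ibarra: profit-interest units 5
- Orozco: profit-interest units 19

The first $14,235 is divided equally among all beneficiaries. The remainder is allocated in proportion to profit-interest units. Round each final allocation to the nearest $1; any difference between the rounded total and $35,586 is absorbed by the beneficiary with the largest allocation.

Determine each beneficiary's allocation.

Lindqvist: $6,828; Okafor: $5,380; Petrov: $8,999; Ibarra: $4,656; Orozco: $9,723

Equal tier: $14,235 ÷ 5 = $2,847 apiece.
Remainder $21,351 by profit-interest units (total 59): Lindqvist 3,980.69 → $3,981; Okafor 2,533.17 → $2,533; Petrov 6,151.98 → $6,152; Ibarra 1,809.41 → $1,809; Orozco 6,875.75 → $6,876.
Totals: Lindqvist $2,847 + $3,981 = $6,828; Okafor $2,847 + $2,533 = $5,380; Petrov $2,847 + $6,152 = $8,999; Ibarra $2,847 + $1,809 = $4,656; Orozco $2,847 + $6,876 = $9,723.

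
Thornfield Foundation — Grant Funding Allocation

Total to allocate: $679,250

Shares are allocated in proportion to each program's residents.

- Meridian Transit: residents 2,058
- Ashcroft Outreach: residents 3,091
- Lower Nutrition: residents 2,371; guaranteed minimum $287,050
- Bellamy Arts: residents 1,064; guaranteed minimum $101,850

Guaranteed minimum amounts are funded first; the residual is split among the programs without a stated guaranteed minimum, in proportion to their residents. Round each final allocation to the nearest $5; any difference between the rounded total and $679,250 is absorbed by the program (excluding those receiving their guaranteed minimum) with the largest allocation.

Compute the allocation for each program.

Fund the minimums — Lower Nutrition $287,050; Bellamy Arts $101,850. Residual $290,350.
Residual split over remaining residents 5,149: Meridian Transit 116,049.78 → $116,050; Ashcroft Outreach 174,300.22 → $174,300.

Meridian Transit: $116,050; Ashcroft Outreach: $174,300; Lower Nutrition: $287,050; Bellamy Arts: $101,850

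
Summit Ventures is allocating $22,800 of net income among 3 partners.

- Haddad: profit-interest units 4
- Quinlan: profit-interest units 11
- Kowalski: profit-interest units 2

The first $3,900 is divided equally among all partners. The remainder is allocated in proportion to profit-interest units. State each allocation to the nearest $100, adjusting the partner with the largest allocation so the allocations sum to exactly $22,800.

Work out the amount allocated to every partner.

Haddad: $5,700 · Quinlan: $13,600 · Kowalski: $3,500

$3,900 shared equally gives $1,300 per partner.
Remainder $18,900 by profit-interest units (total 17): Haddad 4,447.06 → $4,400; Quinlan 12,229.41 → $12,200; Kowalski 2,223.53 → $2,200.
Rounding difference +$100 on remainder applied to Quinlan.
Totals: Haddad $1,300 + $4,400 = $5,700; Quinlan $1,300 + $12,300 = $13,600; Kowalski $1,300 + $2,200 = $3,500.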